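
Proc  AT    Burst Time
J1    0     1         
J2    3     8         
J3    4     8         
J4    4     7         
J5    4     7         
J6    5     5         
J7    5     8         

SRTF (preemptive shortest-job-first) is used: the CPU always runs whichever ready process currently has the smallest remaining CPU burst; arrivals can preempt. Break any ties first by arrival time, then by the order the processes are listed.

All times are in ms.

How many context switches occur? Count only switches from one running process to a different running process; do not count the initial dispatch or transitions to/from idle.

Gantt: | J1 0-1 | idle 1-3 | J2 3-5 | J6 5-10 | J2 10-16 | J4 16-23 | J5 23-30 | J3 30-38 | J7 38-46 |
Completion: J1=1  J2=16  J3=38  J4=23  J5=30  J6=10  J7=46
Turnaround (C−A): J1=1  J2=13  J3=34  J4=19  J5=26  J6=5  J7=41

6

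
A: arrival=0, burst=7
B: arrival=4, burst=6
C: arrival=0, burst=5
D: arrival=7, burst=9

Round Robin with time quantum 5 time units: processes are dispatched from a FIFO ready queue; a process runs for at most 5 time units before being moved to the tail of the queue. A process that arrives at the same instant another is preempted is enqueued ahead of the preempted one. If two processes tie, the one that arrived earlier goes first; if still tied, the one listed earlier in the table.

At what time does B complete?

23

Schedule: | A 0-5 | C 5-10 | B 10-15 | A 15-17 | D 17-22 | B 22-23 | D 23-27 |
Completion: A=17  B=23  C=10  D=27
Turnaround (C−A): A=17  B=19  C=10  D=20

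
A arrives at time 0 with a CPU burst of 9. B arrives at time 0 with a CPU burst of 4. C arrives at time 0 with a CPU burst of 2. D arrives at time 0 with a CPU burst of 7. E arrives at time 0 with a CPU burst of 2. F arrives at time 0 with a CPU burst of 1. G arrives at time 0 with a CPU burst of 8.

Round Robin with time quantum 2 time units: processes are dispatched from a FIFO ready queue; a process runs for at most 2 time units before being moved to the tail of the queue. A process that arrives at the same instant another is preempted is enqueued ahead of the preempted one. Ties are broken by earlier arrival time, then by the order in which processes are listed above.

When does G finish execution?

32

Timeline: | A 0-2 | B 2-4 | C 4-6 | D 6-8 | E 8-10 | F 10-11 | G 11-13 | A 13-15 | B 15-17 | D 17-19 | G 19-21 | A 21-23 | D 23-25 | G 25-27 | A 27-29 | D 29-30 | G 30-32 | A 32-33 |
Completion: A=33  B=17  C=6  D=30  E=10  F=11  G=32
Turnaround (C−A): A=33  B=17  C=6  D=30  E=10  F=11  G=32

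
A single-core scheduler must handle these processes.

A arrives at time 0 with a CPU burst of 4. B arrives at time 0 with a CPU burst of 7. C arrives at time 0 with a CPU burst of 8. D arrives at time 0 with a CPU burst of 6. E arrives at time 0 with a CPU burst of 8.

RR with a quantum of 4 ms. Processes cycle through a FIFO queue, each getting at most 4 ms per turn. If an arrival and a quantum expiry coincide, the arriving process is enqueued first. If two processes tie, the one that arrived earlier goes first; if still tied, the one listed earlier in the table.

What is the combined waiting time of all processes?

83

Gantt: | A 0-4 | B 4-8 | C 8-12 | D 12-16 | E 16-20 | B 20-23 | C 23-27 | D 27-29 | E 29-33 |
Completion: A=4  B=23  C=27  D=29  E=33
Turnaround (C−A): A=4  B=23  C=27  D=29  E=33
Waiting = turnaround − burst: A=0, B=16, C=19, D=23, E=25
Total waiting = 0 + 16 + 19 + 23 + 25 = 83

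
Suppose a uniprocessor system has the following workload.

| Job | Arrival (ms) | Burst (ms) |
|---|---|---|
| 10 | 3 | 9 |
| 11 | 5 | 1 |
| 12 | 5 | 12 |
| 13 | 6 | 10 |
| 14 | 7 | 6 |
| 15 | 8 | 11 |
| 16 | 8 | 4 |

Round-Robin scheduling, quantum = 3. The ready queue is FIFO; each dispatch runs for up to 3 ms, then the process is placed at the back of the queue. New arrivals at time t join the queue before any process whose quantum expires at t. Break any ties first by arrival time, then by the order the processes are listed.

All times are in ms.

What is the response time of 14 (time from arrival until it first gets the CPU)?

Timeline: | idle 0-3 | 10 3-6 | 11 6-7 | 12 7-10 | 13 10-13 | 10 13-16 | 14 16-19 | 15 19-22 | 16 22-25 | 12 25-28 | 13 28-31 | 10 31-34 | 14 34-37 | 15 37-40 | 16 40-41 | 12 41-44 | 13 44-47 | 15 47-50 | 12 50-53 | 13 53-54 | 15 54-56 |
Completion: 10=34  11=7  12=53  13=54  14=37  15=56  16=41
Turnaround (C−A): 10=31  11=2  12=48  13=48  14=30  15=48  16=33
Response(14) = first start − arrival = 16 − 7 = 9

9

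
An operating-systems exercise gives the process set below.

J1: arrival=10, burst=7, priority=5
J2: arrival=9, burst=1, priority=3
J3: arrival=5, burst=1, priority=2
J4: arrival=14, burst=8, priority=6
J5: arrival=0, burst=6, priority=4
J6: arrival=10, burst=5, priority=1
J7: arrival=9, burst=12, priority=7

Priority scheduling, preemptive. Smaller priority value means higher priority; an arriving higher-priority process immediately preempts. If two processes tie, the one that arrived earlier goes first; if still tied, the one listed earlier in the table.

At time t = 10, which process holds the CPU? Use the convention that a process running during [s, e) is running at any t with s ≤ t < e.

Schedule: | J5 0-5 | J3 5-6 | J5 6-7 | idle 7-9 | J2 9-10 | J6 10-15 | J1 15-22 | J4 22-30 | J7 30-42 |
Completion: J1=22  J2=10  J3=6  J4=30  J5=7  J6=15  J7=42
Turnaround (C−A): J1=12  J2=1  J3=1  J4=16  J5=7  J6=5  J7=33

J6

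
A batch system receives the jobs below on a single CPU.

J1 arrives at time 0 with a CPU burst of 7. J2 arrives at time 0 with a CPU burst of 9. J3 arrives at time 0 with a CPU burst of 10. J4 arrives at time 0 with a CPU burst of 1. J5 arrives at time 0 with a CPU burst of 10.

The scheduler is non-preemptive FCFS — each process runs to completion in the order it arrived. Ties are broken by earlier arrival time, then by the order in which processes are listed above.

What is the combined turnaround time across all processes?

Schedule: | J1 0-7 | J2 7-16 | J3 16-26 | J4 26-27 | J5 27-37 |
Completion: J1=7  J2=16  J3=26  J4=27  J5=37
Turnaround (C−A): J1=7  J2=16  J3=26  J4=27  J5=37
Turnaround = completion − arrival: J1=7, J2=16, J3=26, J4=27, J5=37
Total turnaround = 7 + 16 + 26 + 27 + 37 = 113

113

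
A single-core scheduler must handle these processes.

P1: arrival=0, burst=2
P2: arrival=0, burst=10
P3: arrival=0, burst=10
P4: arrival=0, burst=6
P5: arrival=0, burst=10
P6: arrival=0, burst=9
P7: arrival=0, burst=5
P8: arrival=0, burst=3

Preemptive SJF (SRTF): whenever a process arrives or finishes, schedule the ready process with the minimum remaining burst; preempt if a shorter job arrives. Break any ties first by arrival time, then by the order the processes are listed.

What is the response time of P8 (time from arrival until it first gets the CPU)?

Schedule: | P1 0-2 | P8 2-5 | P7 5-10 | P4 10-16 | P6 16-25 | P2 25-35 | P3 35-45 | P5 45-55 |
Completion: P1=2  P2=35  P3=45  P4=16  P5=55  P6=25  P7=10  P8=5
Turnaround (C−A): P1=2  P2=35  P3=45  P4=16  P5=55  P6=25  P7=10  P8=5
Response(P8) = first start − arrival = 2 − 0 = 2

2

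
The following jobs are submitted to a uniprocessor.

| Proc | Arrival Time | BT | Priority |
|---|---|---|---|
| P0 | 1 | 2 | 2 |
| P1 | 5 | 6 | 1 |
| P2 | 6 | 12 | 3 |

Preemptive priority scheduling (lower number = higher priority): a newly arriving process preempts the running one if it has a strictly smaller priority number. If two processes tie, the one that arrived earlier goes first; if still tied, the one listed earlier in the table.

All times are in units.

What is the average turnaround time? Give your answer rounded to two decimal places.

8.33

Timeline: | idle 0-1 | P0 1-3 | idle 3-5 | P1 5-11 | P2 11-23 |
Completion: P0=3  P1=11  P2=23
Turnaround (C−A): P0=2  P1=6  P2=17
Turnaround times: P0=2, P1=6, P2=17
Average turnaround = (2+6+17) / 3 = 25/3 = 8.33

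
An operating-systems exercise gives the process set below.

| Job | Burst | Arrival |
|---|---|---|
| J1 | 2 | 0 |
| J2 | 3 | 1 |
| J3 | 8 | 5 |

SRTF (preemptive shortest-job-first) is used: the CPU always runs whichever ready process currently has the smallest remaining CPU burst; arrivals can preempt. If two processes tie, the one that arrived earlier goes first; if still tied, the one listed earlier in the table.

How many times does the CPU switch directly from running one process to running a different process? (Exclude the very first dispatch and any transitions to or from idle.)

2

Schedule: | J1 0-2 | J2 2-5 | J3 5-13 |
Completion: J1=2  J2=5  J3=13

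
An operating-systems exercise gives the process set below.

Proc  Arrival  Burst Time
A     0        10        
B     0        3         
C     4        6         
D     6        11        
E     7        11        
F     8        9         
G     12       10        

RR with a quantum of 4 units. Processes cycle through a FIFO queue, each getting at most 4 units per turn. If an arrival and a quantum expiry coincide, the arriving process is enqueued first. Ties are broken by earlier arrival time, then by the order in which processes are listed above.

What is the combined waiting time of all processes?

Timeline: | A 0-4 | B 4-7 | C 7-11 | A 11-15 | D 15-19 | E 19-23 | F 23-27 | C 27-29 | G 29-33 | A 33-35 | D 35-39 | E 39-43 | F 43-47 | G 47-51 | D 51-54 | E 54-57 | F 57-58 | G 58-60 |
Completion: A=35  B=7  C=29  D=54  E=57  F=58  G=60
Waiting = turnaround − burst: A=25, B=4, C=19, D=37, E=39, F=41, G=38
Total waiting = 25 + 4 + 19 + 37 + 39 + 41 + 38 = 203

203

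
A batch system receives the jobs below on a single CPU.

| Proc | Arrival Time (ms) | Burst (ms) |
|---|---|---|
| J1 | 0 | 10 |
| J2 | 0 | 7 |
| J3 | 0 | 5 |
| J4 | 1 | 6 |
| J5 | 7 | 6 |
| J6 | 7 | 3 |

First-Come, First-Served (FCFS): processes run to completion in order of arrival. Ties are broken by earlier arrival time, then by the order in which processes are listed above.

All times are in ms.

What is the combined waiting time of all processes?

Timeline: | J1 0-10 | J2 10-17 | J3 17-22 | J4 22-28 | J5 28-34 | J6 34-37 |
Completion: J1=10  J2=17  J3=22  J4=28  J5=34  J6=37
Turnaround (C−A): J1=10  J2=17  J3=22  J4=27  J5=27  J6=30
Waiting = turnaround − burst: J1=0, J2=10, J3=17, J4=21, J5=21, J6=27
Total waiting = 0 + 10 + 17 + 21 + 21 + 27 = 96

96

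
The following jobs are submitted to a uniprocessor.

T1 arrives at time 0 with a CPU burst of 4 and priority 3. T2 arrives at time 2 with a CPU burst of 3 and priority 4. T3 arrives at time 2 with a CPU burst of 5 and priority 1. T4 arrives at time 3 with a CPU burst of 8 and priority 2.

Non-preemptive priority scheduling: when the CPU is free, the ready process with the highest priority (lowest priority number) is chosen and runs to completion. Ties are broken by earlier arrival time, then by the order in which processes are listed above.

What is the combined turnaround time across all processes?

43

Gantt: | T1 0-4 | T3 4-9 | T4 9-17 | T2 17-20 |
Completion: T1=4  T2=20  T3=9  T4=17
Turnaround (C−A): T1=4  T2=18  T3=7  T4=14
Turnaround = completion − arrival: T1=4, T2=18, T3=7, T4=14
Total turnaround = 4 + 18 + 7 + 14 = 43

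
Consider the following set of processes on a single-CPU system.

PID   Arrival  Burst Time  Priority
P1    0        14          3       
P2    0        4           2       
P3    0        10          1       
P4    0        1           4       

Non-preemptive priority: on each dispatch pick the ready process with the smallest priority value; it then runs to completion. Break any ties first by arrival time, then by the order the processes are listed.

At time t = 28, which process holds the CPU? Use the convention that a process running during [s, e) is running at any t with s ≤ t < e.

P4

Timeline: | P3 0-10 | P2 10-14 | P1 14-28 | P4 28-29 |
Completion: P1=28  P2=14  P3=10  P4=29
Turnaround (C−A): P1=28  P2=14  P3=10  P4=29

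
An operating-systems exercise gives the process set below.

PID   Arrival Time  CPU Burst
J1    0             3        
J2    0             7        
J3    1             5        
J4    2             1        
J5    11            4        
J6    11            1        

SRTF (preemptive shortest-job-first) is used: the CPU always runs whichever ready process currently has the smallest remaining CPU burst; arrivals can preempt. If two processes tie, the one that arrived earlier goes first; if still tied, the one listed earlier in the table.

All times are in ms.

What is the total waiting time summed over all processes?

19

Schedule: | J1 0-3 | J4 3-4 | J3 4-9 | J2 9-11 | J6 11-12 | J5 12-16 | J2 16-21 |
Completion: J1=3  J2=21  J3=9  J4=4  J5=16  J6=12
Turnaround (C−A): J1=3  J2=21  J3=8  J4=2  J5=5  J6=1
Waiting = turnaround − burst: J1=0, J2=14, J3=3, J4=1, J5=1, J6=0
Total waiting = 0 + 14 + 3 + 1 + 1 + 0 = 19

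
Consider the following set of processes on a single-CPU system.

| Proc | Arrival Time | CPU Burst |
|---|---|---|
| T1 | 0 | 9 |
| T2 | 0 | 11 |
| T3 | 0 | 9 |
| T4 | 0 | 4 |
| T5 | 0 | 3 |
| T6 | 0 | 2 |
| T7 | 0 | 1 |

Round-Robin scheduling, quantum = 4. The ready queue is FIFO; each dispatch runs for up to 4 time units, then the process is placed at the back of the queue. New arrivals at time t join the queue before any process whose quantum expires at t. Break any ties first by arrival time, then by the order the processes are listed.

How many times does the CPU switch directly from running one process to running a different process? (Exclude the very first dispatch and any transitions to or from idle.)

12

Gantt: | T1 0-4 | T2 4-8 | T3 8-12 | T4 12-16 | T5 16-19 | T6 19-21 | T7 21-22 | T1 22-26 | T2 26-30 | T3 30-34 | T1 34-35 | T2 35-38 | T3 38-39 |
Completion: T1=35  T2=38  T3=39  T4=16  T5=19  T6=21  T7=22
Turnaround (C−A): T1=35  T2=38  T3=39  T4=16  T5=19  T6=21  T7=22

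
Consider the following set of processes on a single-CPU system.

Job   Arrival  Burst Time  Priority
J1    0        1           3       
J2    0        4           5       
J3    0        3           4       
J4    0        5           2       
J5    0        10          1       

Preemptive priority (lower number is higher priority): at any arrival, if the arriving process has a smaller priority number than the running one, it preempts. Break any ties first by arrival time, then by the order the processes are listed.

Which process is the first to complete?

Timeline: | J5 0-10 | J4 10-15 | J1 15-16 | J3 16-19 | J2 19-23 |
Completion: J1=16  J2=23  J3=19  J4=15  J5=10
Finish order: J5 → J4 → J1 → J3 → J2

J5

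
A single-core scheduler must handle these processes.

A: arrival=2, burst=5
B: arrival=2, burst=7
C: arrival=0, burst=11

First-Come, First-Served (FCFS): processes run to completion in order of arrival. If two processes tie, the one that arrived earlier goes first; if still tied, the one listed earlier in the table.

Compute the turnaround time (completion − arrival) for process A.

Gantt: | C 0-11 | A 11-16 | B 16-23 |
Completion: A=16  B=23  C=11
Turnaround(A) = completion − arrival = 16 − 2 = 14

14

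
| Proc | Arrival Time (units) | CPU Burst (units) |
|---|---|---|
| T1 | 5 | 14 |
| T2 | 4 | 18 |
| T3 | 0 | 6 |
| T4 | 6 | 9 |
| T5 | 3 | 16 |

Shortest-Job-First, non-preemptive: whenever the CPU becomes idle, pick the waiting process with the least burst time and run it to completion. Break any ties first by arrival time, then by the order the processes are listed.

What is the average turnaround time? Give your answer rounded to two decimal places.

28.00

Timeline: | T3 0-6 | T4 6-15 | T1 15-29 | T5 29-45 | T2 45-63 |
Completion: T1=29  T2=63  T3=6  T4=15  T5=45
Turnaround times: T1=24, T2=59, T3=6, T4=9, T5=42
Average turnaround = (24+59+6+9+42) / 5 = 140/5 = 28.00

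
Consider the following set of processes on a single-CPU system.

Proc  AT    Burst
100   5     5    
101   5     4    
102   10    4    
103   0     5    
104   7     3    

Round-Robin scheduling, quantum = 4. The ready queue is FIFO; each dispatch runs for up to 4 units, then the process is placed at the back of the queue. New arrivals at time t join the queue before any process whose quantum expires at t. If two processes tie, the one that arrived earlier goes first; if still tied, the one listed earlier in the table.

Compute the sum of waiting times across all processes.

24

Gantt: | 103 0-5 | 100 5-9 | 101 9-13 | 104 13-16 | 100 16-17 | 102 17-21 |
Completion: 100=17  101=13  102=21  103=5  104=16
Turnaround (C−A): 100=12  101=8  102=11  103=5  104=9
Waiting = turnaround − burst: 100=7, 101=4, 102=7, 103=0, 104=6
Total waiting = 7 + 4 + 7 + 0 + 6 = 24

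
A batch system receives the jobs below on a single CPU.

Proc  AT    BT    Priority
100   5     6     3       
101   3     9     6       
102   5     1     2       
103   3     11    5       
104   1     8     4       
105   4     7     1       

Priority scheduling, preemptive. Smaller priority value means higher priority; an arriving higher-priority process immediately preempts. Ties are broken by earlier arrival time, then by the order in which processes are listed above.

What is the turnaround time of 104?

22

Gantt: | idle 0-1 | 104 1-4 | 105 4-11 | 102 11-12 | 100 12-18 | 104 18-23 | 103 23-34 | 101 34-43 |
Completion: 100=18  101=43  102=12  103=34  104=23  105=11
Turnaround (C−A): 100=13  101=40  102=7  103=31  104=22  105=7
Turnaround(104) = completion − arrival = 23 − 1 = 22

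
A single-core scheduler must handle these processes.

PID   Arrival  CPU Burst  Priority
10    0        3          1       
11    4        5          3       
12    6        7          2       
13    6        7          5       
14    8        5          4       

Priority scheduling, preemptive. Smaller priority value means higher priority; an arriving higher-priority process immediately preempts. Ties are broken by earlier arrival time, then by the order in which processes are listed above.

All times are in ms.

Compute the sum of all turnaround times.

Schedule: | 10 0-3 | idle 3-4 | 11 4-6 | 12 6-13 | 11 13-16 | 14 16-21 | 13 21-28 |
Completion: 10=3  11=16  12=13  13=28  14=21
Turnaround = completion − arrival: 10=3, 11=12, 12=7, 13=22, 14=13
Total turnaround = 3 + 12 + 7 + 22 + 13 = 57

57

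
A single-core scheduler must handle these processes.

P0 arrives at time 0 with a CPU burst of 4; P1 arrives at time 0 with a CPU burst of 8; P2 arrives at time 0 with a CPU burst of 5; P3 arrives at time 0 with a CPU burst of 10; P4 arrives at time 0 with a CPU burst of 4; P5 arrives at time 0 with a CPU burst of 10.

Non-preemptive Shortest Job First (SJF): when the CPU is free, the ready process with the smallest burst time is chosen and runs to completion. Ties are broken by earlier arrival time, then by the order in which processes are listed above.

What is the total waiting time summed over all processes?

77

Timeline: | P0 0-4 | P4 4-8 | P2 8-13 | P1 13-21 | P3 21-31 | P5 31-41 |
Completion: P0=4  P1=21  P2=13  P3=31  P4=8  P5=41
Waiting = turnaround − burst: P0=0, P1=13, P2=8, P3=21, P4=4, P5=31
Total waiting = 0 + 13 + 8 + 21 + 4 + 31 = 77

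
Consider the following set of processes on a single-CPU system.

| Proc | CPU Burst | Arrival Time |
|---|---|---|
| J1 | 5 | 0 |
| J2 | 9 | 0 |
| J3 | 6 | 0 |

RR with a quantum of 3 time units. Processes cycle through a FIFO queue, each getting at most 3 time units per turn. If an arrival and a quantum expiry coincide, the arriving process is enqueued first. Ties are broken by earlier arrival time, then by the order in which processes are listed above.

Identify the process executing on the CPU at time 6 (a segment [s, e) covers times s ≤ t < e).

Timeline: | J1 0-3 | J2 3-6 | J3 6-9 | J1 9-11 | J2 11-14 | J3 14-17 | J2 17-20 |
Completion: J1=11  J2=20  J3=17

J3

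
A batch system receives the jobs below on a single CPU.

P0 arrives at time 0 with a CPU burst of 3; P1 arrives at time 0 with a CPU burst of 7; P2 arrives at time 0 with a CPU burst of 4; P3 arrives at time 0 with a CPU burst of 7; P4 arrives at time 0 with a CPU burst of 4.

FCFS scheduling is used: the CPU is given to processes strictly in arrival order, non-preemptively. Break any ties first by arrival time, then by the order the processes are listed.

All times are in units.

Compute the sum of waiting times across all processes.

48

Timeline: | P0 0-3 | P1 3-10 | P2 10-14 | P3 14-21 | P4 21-25 |
Completion: P0=3  P1=10  P2=14  P3=21  P4=25
Turnaround (C−A): P0=3  P1=10  P2=14  P3=21  P4=25
Waiting = turnaround − burst: P0=0, P1=3, P2=10, P3=14, P4=21
Total waiting = 0 + 3 + 10 + 14 + 21 = 48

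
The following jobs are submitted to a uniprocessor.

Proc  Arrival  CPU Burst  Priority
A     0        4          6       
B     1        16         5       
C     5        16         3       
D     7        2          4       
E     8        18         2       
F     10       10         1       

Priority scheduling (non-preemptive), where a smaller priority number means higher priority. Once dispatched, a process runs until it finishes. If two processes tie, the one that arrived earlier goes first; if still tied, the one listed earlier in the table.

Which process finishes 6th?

D

Schedule: | A 0-4 | B 4-20 | F 20-30 | E 30-48 | C 48-64 | D 64-66 |
Completion: A=4  B=20  C=64  D=66  E=48  F=30
Turnaround (C−A): A=4  B=19  C=59  D=59  E=40  F=20
Finish order: A → B → F → E → C → D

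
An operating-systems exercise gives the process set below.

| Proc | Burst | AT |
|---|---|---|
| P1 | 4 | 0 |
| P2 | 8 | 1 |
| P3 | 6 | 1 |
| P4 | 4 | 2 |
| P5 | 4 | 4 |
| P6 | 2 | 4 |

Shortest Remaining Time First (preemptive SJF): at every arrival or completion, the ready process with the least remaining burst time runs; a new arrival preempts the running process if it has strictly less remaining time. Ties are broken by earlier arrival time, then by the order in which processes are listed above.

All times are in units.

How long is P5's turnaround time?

10

Gantt: | P1 0-4 | P6 4-6 | P4 6-10 | P5 10-14 | P3 14-20 | P2 20-28 |
Completion: P1=4  P2=28  P3=20  P4=10  P5=14  P6=6
Turnaround (C−A): P1=4  P2=27  P3=19  P4=8  P5=10  P6=2
Turnaround(P5) = completion − arrival = 14 − 4 = 10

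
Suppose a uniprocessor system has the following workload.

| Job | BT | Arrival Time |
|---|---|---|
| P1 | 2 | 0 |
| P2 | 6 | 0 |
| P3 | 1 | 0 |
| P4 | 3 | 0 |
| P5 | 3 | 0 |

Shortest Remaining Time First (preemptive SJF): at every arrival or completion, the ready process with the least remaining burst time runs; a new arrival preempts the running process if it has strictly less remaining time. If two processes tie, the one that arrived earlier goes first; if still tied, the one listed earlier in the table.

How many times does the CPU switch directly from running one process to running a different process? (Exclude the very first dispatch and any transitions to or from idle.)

Timeline: | P3 0-1 | P1 1-3 | P4 3-6 | P5 6-9 | P2 9-15 |
Completion: P1=3  P2=15  P3=1  P4=6  P5=9

4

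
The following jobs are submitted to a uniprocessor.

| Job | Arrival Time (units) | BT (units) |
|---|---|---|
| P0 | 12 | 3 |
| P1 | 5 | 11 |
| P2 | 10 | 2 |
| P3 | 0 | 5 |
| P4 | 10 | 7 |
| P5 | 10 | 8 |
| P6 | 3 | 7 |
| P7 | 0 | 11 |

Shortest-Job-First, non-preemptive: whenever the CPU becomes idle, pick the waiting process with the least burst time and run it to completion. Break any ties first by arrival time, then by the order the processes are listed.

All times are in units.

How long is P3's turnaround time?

Timeline: | P3 0-5 | P6 5-12 | P2 12-14 | P0 14-17 | P4 17-24 | P5 24-32 | P7 32-43 | P1 43-54 |
Completion: P0=17  P1=54  P2=14  P3=5  P4=24  P5=32  P6=12  P7=43
Turnaround (C−A): P0=5  P1=49  P2=4  P3=5  P4=14  P5=22  P6=9  P7=43
Turnaround(P3) = completion − arrival = 5 − 0 = 5

5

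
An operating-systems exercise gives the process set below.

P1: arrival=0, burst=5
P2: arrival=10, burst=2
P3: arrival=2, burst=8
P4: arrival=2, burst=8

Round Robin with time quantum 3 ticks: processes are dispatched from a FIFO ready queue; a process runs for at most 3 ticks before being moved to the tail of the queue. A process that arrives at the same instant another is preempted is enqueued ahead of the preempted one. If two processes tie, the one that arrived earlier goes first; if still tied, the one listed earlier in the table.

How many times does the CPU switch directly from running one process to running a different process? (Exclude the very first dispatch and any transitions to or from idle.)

Gantt: | P1 0-3 | P3 3-6 | P4 6-9 | P1 9-11 | P3 11-14 | P4 14-17 | P2 17-19 | P3 19-21 | P4 21-23 |
Completion: P1=11  P2=19  P3=21  P4=23
Turnaround (C−A): P1=11  P2=9  P3=19  P4=21

8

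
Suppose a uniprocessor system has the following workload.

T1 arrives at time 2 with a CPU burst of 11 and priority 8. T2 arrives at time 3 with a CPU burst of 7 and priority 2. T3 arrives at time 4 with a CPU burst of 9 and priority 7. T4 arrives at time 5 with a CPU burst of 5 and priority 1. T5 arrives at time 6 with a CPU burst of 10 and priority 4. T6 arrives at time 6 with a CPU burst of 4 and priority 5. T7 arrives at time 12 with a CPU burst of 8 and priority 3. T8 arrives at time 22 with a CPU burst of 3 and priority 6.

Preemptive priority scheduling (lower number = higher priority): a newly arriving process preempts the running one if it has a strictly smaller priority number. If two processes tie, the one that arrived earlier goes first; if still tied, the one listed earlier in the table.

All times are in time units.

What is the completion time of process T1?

Gantt: | idle 0-2 | T1 2-3 | T2 3-5 | T4 5-10 | T2 10-15 | T7 15-23 | T5 23-33 | T6 33-37 | T8 37-40 | T3 40-49 | T1 49-59 |
Completion: T1=59  T2=15  T3=49  T4=10  T5=33  T6=37  T7=23  T8=40

59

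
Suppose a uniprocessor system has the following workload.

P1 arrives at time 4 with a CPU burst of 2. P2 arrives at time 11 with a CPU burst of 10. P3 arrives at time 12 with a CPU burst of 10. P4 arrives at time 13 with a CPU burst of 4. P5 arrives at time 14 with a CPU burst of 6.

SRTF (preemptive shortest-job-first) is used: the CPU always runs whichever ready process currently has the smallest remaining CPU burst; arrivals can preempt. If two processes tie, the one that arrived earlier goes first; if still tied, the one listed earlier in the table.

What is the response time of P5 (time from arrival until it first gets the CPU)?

Gantt: | idle 0-4 | P1 4-6 | idle 6-11 | P2 11-13 | P4 13-17 | P5 17-23 | P2 23-31 | P3 31-41 |
Completion: P1=6  P2=31  P3=41  P4=17  P5=23
Turnaround (C−A): P1=2  P2=20  P3=29  P4=4  P5=9
Response(P5) = first start − arrival = 17 − 14 = 3

3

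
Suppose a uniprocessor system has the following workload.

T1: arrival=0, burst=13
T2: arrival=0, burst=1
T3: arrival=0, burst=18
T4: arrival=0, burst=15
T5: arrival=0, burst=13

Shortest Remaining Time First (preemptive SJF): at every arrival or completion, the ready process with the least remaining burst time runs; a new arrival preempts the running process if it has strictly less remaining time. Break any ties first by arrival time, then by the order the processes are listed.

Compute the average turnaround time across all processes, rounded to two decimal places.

28.80

Schedule: | T2 0-1 | T1 1-14 | T5 14-27 | T4 27-42 | T3 42-60 |
Completion: T1=14  T2=1  T3=60  T4=42  T5=27
Turnaround (C−A): T1=14  T2=1  T3=60  T4=42  T5=27
Turnaround times: T1=14, T2=1, T3=60, T4=42, T5=27
Average turnaround = (14+1+60+42+27) / 5 = 144/5 = 28.80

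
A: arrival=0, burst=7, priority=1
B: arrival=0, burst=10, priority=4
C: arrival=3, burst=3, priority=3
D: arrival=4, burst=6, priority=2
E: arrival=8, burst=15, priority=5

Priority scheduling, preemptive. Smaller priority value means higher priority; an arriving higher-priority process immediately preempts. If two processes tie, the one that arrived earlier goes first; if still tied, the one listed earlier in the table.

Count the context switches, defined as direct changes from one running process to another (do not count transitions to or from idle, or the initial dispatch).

Schedule: | A 0-7 | D 7-13 | C 13-16 | B 16-26 | E 26-41 |
Completion: A=7  B=26  C=16  D=13  E=41

4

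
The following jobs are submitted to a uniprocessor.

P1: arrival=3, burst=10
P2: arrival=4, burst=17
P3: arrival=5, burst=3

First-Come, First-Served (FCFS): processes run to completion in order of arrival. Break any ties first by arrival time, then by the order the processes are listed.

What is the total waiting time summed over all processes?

Schedule: | idle 0-3 | P1 3-13 | P2 13-30 | P3 30-33 |
Completion: P1=13  P2=30  P3=33
Waiting = turnaround − burst: P1=0, P2=9, P3=25
Total waiting = 0 + 9 + 25 = 34

34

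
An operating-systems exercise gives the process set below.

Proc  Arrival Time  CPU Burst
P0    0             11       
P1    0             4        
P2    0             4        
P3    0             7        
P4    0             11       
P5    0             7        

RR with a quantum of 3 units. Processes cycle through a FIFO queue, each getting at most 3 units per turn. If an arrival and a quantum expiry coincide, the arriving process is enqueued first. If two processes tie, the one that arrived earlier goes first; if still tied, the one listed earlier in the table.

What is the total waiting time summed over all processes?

163

Schedule: | P0 0-3 | P1 3-6 | P2 6-9 | P3 9-12 | P4 12-15 | P5 15-18 | P0 18-21 | P1 21-22 | P2 22-23 | P3 23-26 | P4 26-29 | P5 29-32 | P0 32-35 | P3 35-36 | P4 36-39 | P5 39-40 | P0 40-42 | P4 42-44 |
Completion: P0=42  P1=22  P2=23  P3=36  P4=44  P5=40
Waiting = turnaround − burst: P0=31, P1=18, P2=19, P3=29, P4=33, P5=33
Total waiting = 31 + 18 + 19 + 29 + 33 + 33 = 163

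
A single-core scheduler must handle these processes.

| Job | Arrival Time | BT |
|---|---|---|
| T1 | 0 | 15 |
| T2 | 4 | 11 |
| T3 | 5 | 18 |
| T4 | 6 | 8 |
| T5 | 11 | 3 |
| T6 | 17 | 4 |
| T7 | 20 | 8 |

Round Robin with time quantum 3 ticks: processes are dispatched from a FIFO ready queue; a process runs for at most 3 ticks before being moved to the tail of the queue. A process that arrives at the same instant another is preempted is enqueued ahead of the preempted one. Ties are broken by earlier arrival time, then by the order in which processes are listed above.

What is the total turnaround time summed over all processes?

291

Schedule: | T1 0-6 | T2 6-9 | T3 9-12 | T4 12-15 | T1 15-18 | T2 18-21 | T5 21-24 | T3 24-27 | T4 27-30 | T6 30-33 | T1 33-36 | T7 36-39 | T2 39-42 | T3 42-45 | T4 45-47 | T6 47-48 | T1 48-51 | T7 51-54 | T2 54-56 | T3 56-59 | T7 59-61 | T3 61-67 |
Completion: T1=51  T2=56  T3=67  T4=47  T5=24  T6=48  T7=61
Turnaround (C−A): T1=51  T2=52  T3=62  T4=41  T5=13  T6=31  T7=41
Turnaround = completion − arrival: T1=51, T2=52, T3=62, T4=41, T5=13, T6=31, T7=41
Total turnaround = 51 + 52 + 62 + 41 + 13 + 31 + 41 = 291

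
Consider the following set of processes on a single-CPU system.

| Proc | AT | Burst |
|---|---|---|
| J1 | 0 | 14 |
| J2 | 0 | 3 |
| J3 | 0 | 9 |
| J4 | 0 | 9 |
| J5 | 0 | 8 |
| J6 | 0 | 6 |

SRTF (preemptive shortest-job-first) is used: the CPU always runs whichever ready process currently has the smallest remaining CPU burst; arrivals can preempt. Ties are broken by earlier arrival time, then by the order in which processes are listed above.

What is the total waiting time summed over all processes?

90

Timeline: | J2 0-3 | J6 3-9 | J5 9-17 | J3 17-26 | J4 26-35 | J1 35-49 |
Completion: J1=49  J2=3  J3=26  J4=35  J5=17  J6=9
Waiting = turnaround − burst: J1=35, J2=0, J3=17, J4=26, J5=9, J6=3
Total waiting = 35 + 0 + 17 + 26 + 9 + 3 = 90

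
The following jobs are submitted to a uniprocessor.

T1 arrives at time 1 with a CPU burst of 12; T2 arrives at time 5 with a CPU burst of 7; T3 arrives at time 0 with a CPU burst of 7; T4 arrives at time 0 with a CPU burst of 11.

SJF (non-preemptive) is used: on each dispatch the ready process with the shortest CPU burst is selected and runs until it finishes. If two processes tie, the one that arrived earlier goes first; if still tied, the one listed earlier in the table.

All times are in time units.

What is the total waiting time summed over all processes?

Gantt: | T3 0-7 | T2 7-14 | T4 14-25 | T1 25-37 |
Completion: T1=37  T2=14  T3=7  T4=25
Turnaround (C−A): T1=36  T2=9  T3=7  T4=25
Waiting = turnaround − burst: T1=24, T2=2, T3=0, T4=14
Total waiting = 24 + 2 + 0 + 14 = 40

40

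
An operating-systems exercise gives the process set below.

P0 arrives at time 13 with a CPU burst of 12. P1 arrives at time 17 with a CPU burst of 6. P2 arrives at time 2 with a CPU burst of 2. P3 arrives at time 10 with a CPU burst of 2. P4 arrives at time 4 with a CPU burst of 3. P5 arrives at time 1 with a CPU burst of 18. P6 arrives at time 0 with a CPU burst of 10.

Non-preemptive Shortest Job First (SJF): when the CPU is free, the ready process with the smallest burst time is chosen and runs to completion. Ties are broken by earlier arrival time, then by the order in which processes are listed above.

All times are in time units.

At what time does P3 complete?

Gantt: | P6 0-10 | P2 10-12 | P3 12-14 | P4 14-17 | P1 17-23 | P0 23-35 | P5 35-53 |
Completion: P0=35  P1=23  P2=12  P3=14  P4=17  P5=53  P6=10
Turnaround (C−A): P0=22  P1=6  P2=10  P3=4  P4=13  P5=52  P6=10

14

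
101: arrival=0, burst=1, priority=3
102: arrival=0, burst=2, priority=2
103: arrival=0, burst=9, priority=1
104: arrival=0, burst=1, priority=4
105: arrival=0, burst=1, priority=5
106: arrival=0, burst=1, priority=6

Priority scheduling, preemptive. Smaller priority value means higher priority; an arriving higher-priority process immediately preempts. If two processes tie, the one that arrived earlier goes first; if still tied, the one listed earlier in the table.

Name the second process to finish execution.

102

Timeline: | 103 0-9 | 102 9-11 | 101 11-12 | 104 12-13 | 105 13-14 | 106 14-15 |
Completion: 101=12  102=11  103=9  104=13  105=14  106=15
Finish order: 103 → 102 → 101 → 104 → 105 → 106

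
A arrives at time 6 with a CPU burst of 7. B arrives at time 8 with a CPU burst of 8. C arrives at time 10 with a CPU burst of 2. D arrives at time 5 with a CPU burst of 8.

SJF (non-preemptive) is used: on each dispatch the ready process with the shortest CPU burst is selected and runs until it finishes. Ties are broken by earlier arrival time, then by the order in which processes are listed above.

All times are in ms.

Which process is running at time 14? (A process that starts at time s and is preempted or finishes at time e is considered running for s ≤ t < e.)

C

Schedule: | idle 0-5 | D 5-13 | C 13-15 | A 15-22 | B 22-30 |
Completion: A=22  B=30  C=15  D=13
Turnaround (C−A): A=16  B=22  C=5  D=8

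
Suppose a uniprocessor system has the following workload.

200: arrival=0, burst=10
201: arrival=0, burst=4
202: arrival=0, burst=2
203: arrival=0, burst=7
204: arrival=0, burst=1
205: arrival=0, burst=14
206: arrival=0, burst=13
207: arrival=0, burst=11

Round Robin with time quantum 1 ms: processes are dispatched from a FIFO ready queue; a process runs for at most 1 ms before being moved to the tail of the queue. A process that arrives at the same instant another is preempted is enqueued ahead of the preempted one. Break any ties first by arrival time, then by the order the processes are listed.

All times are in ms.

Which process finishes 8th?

Timeline: | 200 0-1 | 201 1-2 | 202 2-3 | 203 3-4 | 204 4-5 | 205 5-6 | 206 6-7 | 207 7-8 | 200 8-9 | 201 9-10 | 202 10-11 | 203 11-12 | 205 12-13 | 206 13-14 | 207 14-15 | 200 15-16 | 201 16-17 | 203 17-18 | 205 18-19 | 206 19-20 | 207 20-21 | 200 21-22 | 201 22-23 | 203 23-24 | 205 24-25 | 206 25-26 | 207 26-27 | 200 27-28 | 203 28-29 | 205 29-30 | 206 30-31 | 207 31-32 | 200 32-33 | 203 33-34 | 205 34-35 | 206 35-36 | 207 36-37 | 200 37-38 | 203 38-39 | 205 39-40 | 206 40-41 | 207 41-42 | 200 42-43 | 205 43-44 | 206 44-45 | 207 45-46 | 200 46-47 | 205 47-48 | 206 48-49 | 207 49-50 | 200 50-51 | 205 51-52 | 206 52-53 | 207 53-54 | 205 54-55 | 206 55-56 | 207 56-57 | 205 57-58 | 206 58-59 | 205 59-60 | 206 60-61 | 205 61-62 |
Completion: 200=51  201=23  202=11  203=39  204=5  205=62  206=61  207=57
Turnaround (C−A): 200=51  201=23  202=11  203=39  204=5  205=62  206=61  207=57
Finish order: 204 → 202 → 201 → 203 → 200 → 207 → 206 → 205

205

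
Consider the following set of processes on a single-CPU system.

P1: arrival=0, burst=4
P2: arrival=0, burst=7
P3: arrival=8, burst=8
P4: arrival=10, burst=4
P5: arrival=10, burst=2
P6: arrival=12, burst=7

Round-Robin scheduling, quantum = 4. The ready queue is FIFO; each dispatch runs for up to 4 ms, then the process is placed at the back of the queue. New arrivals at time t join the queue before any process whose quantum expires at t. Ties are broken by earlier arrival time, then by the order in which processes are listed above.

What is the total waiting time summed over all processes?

Timeline: | P1 0-4 | P2 4-8 | P3 8-12 | P2 12-15 | P4 15-19 | P5 19-21 | P6 21-25 | P3 25-29 | P6 29-32 |
Completion: P1=4  P2=15  P3=29  P4=19  P5=21  P6=32
Turnaround (C−A): P1=4  P2=15  P3=21  P4=9  P5=11  P6=20
Waiting = turnaround − burst: P1=0, P2=8, P3=13, P4=5, P5=9, P6=13
Total waiting = 0 + 8 + 13 + 5 + 9 + 13 = 48

48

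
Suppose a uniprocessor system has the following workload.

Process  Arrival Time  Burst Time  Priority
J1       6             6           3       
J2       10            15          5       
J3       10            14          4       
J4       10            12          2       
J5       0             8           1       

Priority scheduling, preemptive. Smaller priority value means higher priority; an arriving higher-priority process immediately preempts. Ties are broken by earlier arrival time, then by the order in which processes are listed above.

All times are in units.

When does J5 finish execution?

8

Schedule: | J5 0-8 | J1 8-10 | J4 10-22 | J1 22-26 | J3 26-40 | J2 40-55 |
Completion: J1=26  J2=55  J3=40  J4=22  J5=8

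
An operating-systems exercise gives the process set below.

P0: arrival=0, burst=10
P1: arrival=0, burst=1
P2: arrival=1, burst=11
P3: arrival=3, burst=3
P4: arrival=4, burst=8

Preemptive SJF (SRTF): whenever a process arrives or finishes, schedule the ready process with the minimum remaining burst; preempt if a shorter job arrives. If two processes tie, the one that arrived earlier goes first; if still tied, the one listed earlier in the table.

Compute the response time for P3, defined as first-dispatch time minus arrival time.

0

Timeline: | P1 0-1 | P0 1-3 | P3 3-6 | P0 6-14 | P4 14-22 | P2 22-33 |
Completion: P0=14  P1=1  P2=33  P3=6  P4=22
Turnaround (C−A): P0=14  P1=1  P2=32  P3=3  P4=18
Response(P3) = first start − arrival = 3 − 3 = 0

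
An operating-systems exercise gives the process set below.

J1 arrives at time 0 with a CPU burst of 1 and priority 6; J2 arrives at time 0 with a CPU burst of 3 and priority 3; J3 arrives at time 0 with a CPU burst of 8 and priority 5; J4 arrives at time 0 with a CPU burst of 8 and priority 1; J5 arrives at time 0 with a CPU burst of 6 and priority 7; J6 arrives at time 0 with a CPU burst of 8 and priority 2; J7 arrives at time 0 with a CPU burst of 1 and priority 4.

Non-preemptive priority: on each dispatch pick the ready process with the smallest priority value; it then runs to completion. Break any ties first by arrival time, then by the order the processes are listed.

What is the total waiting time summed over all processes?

Schedule: | J4 0-8 | J6 8-16 | J2 16-19 | J7 19-20 | J3 20-28 | J1 28-29 | J5 29-35 |
Completion: J1=29  J2=19  J3=28  J4=8  J5=35  J6=16  J7=20
Turnaround (C−A): J1=29  J2=19  J3=28  J4=8  J5=35  J6=16  J7=20
Waiting = turnaround − burst: J1=28, J2=16, J3=20, J4=0, J5=29, J6=8, J7=19
Total waiting = 28 + 16 + 20 + 0 + 29 + 8 + 19 = 120

120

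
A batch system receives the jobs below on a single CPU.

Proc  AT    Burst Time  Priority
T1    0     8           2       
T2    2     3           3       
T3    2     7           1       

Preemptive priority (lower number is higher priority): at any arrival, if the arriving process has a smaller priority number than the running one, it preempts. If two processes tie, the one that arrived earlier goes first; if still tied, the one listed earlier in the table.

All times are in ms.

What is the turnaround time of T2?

Gantt: | T1 0-2 | T3 2-9 | T1 9-15 | T2 15-18 |
Completion: T1=15  T2=18  T3=9
Turnaround(T2) = completion − arrival = 18 − 2 = 16

16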